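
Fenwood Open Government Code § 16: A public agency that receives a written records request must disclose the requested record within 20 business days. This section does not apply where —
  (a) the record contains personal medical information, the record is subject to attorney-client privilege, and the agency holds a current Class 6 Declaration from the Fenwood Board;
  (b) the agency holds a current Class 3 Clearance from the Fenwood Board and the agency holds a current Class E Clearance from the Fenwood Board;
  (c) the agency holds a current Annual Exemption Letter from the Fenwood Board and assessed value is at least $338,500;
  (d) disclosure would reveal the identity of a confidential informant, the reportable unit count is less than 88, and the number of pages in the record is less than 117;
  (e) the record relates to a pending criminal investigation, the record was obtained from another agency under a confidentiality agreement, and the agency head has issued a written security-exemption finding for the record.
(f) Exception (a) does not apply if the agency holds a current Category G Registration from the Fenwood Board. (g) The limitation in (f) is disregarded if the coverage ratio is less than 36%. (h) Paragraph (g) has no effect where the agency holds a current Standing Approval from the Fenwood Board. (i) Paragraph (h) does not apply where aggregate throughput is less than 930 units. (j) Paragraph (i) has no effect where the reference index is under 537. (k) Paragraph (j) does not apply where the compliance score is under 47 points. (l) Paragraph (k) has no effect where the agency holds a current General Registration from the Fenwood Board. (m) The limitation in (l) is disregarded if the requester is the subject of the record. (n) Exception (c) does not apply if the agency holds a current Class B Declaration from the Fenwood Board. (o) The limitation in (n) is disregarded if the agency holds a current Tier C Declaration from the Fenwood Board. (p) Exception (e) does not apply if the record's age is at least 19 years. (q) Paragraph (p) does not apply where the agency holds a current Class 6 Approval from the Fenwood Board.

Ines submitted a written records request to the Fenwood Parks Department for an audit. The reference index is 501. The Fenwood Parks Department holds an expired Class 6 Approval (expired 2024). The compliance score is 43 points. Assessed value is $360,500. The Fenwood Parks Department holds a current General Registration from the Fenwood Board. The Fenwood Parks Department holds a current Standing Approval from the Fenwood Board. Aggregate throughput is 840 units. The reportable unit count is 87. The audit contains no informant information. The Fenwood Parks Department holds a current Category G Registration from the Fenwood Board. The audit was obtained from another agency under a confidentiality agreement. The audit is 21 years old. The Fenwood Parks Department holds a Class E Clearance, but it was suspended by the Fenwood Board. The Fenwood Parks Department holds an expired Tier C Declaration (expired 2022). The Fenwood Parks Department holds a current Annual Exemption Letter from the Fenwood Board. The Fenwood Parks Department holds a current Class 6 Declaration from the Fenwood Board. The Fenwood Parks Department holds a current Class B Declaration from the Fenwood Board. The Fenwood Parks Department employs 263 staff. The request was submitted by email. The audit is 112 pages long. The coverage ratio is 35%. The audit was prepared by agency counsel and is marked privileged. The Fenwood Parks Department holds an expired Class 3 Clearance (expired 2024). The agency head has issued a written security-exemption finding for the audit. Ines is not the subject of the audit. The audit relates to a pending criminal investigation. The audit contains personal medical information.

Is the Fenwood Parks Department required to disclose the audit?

Exception (a)'s conditions are all satisfied: the audit contains personal medical information; the audit is privileged; a current Class 6 Declaration is held. But: (f) operates against (a): a current Category G Registration is held. (g) is triggered (the coverage ratio is 35%, less than the 36% limit), but is itself disapplied by (h): (h) operates against (g): a current Standing Approval is held. (i) would limit (h) — aggregate throughput is 840 units, less than the 930 units limit — but (j) sets (i) aside: (j) is engaged — the reference index is 501, under the 537 limit. (k) would limit (j) — the compliance score is 43 points, under the 47 points limit — but (l) sets (k) aside: (l) operates against (k): a current General Registration is held. (m) is inapplicable (Ines is not the subject of the audit), so (l) stands. (a) is therefore removed.
Exception (b) does not apply: the Class 3 Clearance is not current.
Exception (c) is satisfied on its face — a current Annual Exemption Letter is held; assessed value is $360,500, meeting the $338,500 threshold. Turning to paragraphs (n)–(o): (n) operates against (c): a current Class B Declaration is held. (o) is inapplicable (there is no Tier C Declaration in force), so (n) stands. So (c) is unavailable.
Exception (d) requires that disclosure would reveal the identity of a confidential informant; but the audit contains no informant information, so (d) is unavailable.
Exception (e): the audit relates to a pending investigation; the audit was obtained under a confidentiality agreement; a written security-exemption finding has been issued — every condition holds. But: (p) operates — the record's age is 21 years, meeting the 19 years threshold. (q), which would lift (p), is not engaged — no current Class 6 Approval is held. So (e) is unavailable.
None of the exceptions is available; § 16 applies in full.

Yes — the Fenwood Parks Department must disclose the audit.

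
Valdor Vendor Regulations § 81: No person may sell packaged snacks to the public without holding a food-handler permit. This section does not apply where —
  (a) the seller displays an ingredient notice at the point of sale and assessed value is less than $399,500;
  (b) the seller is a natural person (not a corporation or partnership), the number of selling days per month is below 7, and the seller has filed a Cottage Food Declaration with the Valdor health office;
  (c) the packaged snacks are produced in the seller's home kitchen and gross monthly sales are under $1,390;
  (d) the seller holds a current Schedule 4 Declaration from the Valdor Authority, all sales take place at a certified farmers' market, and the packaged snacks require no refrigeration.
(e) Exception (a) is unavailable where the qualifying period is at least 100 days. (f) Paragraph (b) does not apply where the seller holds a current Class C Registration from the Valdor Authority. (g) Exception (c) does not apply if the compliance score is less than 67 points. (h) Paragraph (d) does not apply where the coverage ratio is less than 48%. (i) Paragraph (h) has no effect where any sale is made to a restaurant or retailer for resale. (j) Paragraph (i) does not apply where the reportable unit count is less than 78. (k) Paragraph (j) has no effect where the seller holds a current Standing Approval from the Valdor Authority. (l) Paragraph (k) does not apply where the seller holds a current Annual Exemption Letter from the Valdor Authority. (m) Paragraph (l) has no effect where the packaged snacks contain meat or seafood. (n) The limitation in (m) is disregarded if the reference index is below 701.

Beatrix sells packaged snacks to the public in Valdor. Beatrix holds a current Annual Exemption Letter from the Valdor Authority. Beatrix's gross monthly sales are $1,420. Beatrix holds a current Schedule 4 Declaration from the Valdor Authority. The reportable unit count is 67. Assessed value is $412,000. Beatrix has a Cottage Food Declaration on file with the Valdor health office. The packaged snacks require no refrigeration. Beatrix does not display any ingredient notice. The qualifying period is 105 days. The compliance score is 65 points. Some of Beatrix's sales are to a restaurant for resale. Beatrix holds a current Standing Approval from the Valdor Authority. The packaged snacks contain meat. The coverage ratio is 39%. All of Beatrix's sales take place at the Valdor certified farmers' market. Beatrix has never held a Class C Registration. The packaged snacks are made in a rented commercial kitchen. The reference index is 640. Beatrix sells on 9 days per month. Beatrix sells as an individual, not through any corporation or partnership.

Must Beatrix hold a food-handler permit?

Yes — Beatrix must hold a food-handler permit.

Exception (a) fails — no ingredient notice is displayed.
Exception (b) does not apply: the number of selling days per month is 9, not below 7.
Exception (c) fails — the packaged snacks are made in a commercial kitchen, not a home kitchen.
All of (d)'s requirements are met (a current Schedule 4 Declaration is held; all sales are at a certified farmers' market; the packaged snacks are shelf-stable). However, paragraphs (h)–(n) must be considered: (h) operates against (d): the coverage ratio is 39%, less than the 48% limit. (i) is triggered (some sales are to a restaurant for resale), but is overridden by (j): (j) operates against (i): the reportable unit count is 67, less than the 78 limit. (k) would limit (j) — a current Standing Approval is held — but (l) sets (k) aside: (l) operates against (k): a current Annual Exemption Letter is held. (m) would limit (l) — the packaged snacks contain meat — but (n) sets (m) aside: (n) is engaged — the reference index is 640, below the 701 limit. So (d) is unavailable.
None of the exceptions is available; § 81 applies in full.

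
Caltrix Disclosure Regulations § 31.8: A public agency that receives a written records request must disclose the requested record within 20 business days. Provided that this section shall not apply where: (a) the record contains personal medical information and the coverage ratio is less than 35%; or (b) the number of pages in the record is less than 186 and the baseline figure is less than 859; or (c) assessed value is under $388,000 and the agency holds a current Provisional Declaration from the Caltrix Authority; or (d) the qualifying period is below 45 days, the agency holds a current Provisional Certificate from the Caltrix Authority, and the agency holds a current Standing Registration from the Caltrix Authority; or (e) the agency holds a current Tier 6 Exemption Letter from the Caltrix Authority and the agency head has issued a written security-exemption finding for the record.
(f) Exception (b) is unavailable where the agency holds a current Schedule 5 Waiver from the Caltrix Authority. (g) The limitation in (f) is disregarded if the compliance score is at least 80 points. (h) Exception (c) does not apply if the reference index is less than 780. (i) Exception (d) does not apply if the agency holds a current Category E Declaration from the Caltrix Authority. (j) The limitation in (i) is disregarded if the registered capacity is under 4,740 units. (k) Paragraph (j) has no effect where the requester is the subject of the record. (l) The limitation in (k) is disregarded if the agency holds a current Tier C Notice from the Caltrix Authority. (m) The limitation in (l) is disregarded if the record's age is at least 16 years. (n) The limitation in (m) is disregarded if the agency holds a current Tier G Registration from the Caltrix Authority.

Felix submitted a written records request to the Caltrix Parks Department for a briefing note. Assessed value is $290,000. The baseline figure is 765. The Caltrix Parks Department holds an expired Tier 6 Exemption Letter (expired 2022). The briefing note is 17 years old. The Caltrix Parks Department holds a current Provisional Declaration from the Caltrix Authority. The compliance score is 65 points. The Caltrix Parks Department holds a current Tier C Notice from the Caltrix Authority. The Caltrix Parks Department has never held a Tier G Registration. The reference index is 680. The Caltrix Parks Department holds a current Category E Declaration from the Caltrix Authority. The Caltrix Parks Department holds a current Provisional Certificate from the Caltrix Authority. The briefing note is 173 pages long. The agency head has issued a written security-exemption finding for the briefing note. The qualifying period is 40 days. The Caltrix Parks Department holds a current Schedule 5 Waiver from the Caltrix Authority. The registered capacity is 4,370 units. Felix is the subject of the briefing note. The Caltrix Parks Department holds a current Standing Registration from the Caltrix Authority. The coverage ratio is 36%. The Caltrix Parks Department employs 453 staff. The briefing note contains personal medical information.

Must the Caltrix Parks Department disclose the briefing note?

Exception (a) fails — the coverage ratio is 36%, not less than 35%.
Exception (b): the number of pages in the record is 173, less than the 186 limit; the baseline figure is 765, less than the 859 limit — every condition holds. However, paragraphs (f)–(g) must be considered: (f) operates against (b): a current Schedule 5 Waiver is held. (g) is not triggered (the compliance score is 65 points, short of 80 points), so (f) stands. So (b) is unavailable.
Exception (c)'s conditions are all satisfied: assessed value is $290,000, under the $388,000 limit; a current Provisional Declaration is held. But applying paragraph (h): (h) is triggered — the reference index is 680, less than the 780 limit. Exception (c) does not apply.
Exception (d)'s conditions are all satisfied: the qualifying period is 40 days, below the 45 days limit; a current Provisional Certificate is held; a current Standing Registration is held. But applying paragraphs (i)–(n): (i) operates — a current Category E Declaration is held. (j) would limit (i) — the registered capacity is 4,370 units, under the 4,740 units limit — but (k) sets (j) aside: (k) is engaged — Felix is the subject of the briefing note. (l) would limit (k) — a current Tier C Notice is held — but (m) sets (l) aside: (m) operates against (l): the record's age is 17 years, meeting the 16 years threshold. (n) is not triggered (no current Tier G Registration is held), so (m) stands. (d) is therefore removed.
Exception (e) requires that the agency holds a current Tier 6 Exemption Letter from the Caltrix Authority; but the Tier 6 Exemption Letter is not current, so (e) is unavailable.
None of the exceptions is available; § 31.8 applies in full.

Yes — the Caltrix Parks Department must disclose the briefing note.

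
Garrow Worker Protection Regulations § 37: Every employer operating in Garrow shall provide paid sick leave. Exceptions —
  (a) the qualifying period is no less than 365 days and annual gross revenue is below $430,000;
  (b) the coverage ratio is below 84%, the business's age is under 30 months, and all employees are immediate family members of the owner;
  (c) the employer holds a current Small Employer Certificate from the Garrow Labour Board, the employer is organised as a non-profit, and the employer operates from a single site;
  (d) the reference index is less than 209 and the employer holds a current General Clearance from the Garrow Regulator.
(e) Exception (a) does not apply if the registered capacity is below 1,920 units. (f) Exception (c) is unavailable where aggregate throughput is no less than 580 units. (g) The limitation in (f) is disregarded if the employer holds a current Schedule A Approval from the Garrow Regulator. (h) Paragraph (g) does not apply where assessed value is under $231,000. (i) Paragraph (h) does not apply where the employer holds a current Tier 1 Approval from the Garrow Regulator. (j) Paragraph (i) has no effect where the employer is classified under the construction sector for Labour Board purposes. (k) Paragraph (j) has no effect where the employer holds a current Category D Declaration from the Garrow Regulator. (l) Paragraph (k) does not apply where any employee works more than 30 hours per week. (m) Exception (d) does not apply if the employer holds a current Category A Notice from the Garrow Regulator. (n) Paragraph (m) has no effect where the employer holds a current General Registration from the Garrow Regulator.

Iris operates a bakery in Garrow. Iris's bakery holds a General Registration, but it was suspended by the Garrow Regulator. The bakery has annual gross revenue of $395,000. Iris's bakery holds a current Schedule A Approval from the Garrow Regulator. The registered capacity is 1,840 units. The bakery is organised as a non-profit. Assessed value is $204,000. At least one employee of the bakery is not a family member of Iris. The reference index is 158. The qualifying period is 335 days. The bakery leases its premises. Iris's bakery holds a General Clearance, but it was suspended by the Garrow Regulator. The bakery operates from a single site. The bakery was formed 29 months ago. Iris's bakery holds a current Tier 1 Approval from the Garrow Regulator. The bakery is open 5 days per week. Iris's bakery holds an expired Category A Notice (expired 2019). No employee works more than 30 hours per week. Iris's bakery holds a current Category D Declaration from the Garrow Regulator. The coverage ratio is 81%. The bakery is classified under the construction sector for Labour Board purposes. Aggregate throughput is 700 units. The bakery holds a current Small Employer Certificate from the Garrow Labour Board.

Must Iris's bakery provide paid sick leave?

No — exception (c) applies; Iris's bakery is not required to provide paid sick leave.

Exception (a) does not apply: the qualifying period is 335 days, short of 365 days.
Exception (b) fails — at least one employee is not a family member.
All of (c)'s requirements are met (a current Small Employer Certificate is held; the employer is a non-profit; the employer operates from a single site). Considering the limiting provisions: (f) would limit (c) — aggregate throughput is 700 units, meeting the 580 units threshold — but (g) sets (f) aside: (g) applies — a current Schedule A Approval is held. (h) would limit (g) — assessed value is $204,000, under the $231,000 limit — but (i) sets (h) aside: (i) operates against (h): a current Tier 1 Approval is held. (j) applies (the bakery is classified under the construction sector), but is set aside by (k): (k) is engaged — a current Category D Declaration is held. (l), which would lift (k), is inapplicable — no employee exceeds 30 hours/week. (c) remains available.
Exception (d) fails — the General Clearance is not current.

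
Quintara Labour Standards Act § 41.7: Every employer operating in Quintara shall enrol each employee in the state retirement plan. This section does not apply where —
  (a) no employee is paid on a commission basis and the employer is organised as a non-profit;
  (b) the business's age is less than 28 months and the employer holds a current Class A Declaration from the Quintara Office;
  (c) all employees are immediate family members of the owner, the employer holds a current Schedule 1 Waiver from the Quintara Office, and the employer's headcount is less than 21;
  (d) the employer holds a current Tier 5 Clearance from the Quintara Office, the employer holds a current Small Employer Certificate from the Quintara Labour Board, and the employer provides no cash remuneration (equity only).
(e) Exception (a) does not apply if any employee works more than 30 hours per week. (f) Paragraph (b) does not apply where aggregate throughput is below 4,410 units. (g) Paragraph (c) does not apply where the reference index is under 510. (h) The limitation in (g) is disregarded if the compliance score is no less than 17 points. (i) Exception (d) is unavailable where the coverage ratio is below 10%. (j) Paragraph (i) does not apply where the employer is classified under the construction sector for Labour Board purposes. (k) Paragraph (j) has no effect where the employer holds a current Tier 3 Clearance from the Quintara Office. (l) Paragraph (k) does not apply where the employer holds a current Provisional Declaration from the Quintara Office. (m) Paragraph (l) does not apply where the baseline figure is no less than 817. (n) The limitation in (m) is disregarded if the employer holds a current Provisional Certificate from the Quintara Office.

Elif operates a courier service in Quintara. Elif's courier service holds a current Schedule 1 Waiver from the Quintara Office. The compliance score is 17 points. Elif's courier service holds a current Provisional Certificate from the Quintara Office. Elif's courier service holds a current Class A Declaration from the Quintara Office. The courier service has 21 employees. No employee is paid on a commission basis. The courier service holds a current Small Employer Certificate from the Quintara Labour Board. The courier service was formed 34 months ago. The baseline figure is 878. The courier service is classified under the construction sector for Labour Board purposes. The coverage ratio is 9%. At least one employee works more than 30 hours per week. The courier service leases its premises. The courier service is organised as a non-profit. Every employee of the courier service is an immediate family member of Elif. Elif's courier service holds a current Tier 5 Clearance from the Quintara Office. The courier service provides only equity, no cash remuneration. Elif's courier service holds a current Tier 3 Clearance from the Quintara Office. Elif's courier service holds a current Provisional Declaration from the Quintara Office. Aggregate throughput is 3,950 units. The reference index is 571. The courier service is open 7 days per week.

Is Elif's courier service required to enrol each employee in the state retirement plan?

No — exception (d) applies; Elif's courier service is not required to enrol each employee in the state retirement plan.

Exception (a) is satisfied on its face — no employee is paid on commission; the employer is a non-profit. Turning to paragraph (e): (e) operates against (a): at least one employee exceeds 30 hours/week. (a) is therefore removed.
Exception (b) fails — the business's age is 34 months, not less than 28 months.
Exception (c) requires that the employer's headcount is less than 21; but the employer's headcount is 21, not less than 21, so (c) is unavailable.
Exception (d): a current Tier 5 Clearance is held; a current Small Employer Certificate is held; remuneration is equity-only — every condition holds. Under paragraphs (i)–(n): (i) would limit (d) — the coverage ratio is 9%, below the 10% limit — but (j) sets (i) aside: (j) is triggered — the courier service is classified under the construction sector. (k) operates (a current Tier 3 Clearance is held), but is overridden by (l): (l) operates against (k): a current Provisional Declaration is held. (m) operates (the baseline figure is 878, meeting the 817 threshold), but is overridden by (n): (n) operates against (m): a current Provisional Certificate is held. So (d) applies.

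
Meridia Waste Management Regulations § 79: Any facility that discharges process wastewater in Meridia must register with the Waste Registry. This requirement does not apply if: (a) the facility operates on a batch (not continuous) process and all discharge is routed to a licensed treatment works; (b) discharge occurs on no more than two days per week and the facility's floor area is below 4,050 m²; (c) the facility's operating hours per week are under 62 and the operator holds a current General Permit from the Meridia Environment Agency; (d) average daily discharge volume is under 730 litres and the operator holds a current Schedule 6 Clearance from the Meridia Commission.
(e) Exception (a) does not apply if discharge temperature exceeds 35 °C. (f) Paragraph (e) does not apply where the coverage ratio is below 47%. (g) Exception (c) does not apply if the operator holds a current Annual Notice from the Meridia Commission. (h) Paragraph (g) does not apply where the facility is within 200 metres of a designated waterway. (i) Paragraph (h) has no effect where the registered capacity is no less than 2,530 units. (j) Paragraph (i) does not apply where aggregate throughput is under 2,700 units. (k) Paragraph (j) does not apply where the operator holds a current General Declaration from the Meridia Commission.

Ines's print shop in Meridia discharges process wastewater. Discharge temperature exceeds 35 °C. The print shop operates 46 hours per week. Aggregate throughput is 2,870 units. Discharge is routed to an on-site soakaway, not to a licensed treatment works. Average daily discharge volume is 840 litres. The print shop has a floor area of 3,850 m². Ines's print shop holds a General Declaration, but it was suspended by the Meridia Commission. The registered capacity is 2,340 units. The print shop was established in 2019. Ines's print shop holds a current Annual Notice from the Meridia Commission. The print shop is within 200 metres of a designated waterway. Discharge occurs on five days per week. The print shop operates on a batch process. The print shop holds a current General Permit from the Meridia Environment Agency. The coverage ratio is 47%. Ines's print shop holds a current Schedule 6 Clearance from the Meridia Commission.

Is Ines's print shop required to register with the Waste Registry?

Exception (a) fails — discharge is not routed to a licensed treatment works.
Exception (b) fails — discharge occurs on five days per week.
Exception (c): the facility's operating hours per week are 46, under the 62 limit; a current General Permit is held — every condition holds. Considering the limiting provisions: (g) is triggered (a current Annual Notice is held), but is overridden by (h): (h) applies — the print shop is within 200 m of a designated waterway. (i), which would lift (h), is not engaged — the registered capacity is 2,340 units, short of 2,530 units. So (c) applies.
Exception (d) fails — average daily discharge volume is 840 litres, not under 730 litres.

No — exception (c) applies; Ines's print shop is not required to register with the Waste Registry.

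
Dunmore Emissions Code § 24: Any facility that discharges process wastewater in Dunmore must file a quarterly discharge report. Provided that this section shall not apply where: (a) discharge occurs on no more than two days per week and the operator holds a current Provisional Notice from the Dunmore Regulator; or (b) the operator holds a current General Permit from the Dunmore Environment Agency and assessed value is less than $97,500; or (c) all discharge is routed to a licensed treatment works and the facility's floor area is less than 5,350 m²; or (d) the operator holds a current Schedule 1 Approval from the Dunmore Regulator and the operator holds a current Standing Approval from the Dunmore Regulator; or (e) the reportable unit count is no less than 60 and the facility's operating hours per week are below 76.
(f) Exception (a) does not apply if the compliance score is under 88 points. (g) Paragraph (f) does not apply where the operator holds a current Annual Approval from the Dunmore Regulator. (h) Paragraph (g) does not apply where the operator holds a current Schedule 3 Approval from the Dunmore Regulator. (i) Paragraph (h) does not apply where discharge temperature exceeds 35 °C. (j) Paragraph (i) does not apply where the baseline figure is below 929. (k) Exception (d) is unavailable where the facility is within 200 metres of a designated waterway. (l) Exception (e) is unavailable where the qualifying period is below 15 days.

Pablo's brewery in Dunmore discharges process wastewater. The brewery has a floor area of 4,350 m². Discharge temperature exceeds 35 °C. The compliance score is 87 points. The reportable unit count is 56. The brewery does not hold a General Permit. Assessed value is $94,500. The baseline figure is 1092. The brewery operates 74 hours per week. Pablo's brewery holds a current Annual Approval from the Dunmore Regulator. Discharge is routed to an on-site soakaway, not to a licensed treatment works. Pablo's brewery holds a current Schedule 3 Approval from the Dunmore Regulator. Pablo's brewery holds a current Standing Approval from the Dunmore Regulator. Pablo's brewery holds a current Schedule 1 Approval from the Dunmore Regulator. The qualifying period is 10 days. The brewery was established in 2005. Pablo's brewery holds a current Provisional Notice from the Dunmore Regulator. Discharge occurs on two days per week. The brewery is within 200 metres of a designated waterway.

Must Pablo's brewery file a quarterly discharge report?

No — exception (a) applies; Pablo's brewery is not required to file a quarterly discharge report.

All of (a)'s requirements are met (discharge occurs on no more than two days per week; a current Provisional Notice is held). Considering the limiting provisions: (f) would limit (a) — the compliance score is 87 points, under the 88 points limit — but (g) sets (f) aside: (g) operates against (f): a current Annual Approval is held. (h) is engaged (a current Schedule 3 Approval is held), but is overridden by (i): (i) is triggered — discharge temperature exceeds 35 °C. (j), which would lift (i), is inapplicable — the baseline figure is 1,092, not below 929. So (a) applies.
Exception (b) does not apply: no General Permit is held.
Exception (c) requires that all discharge is routed to a licensed treatment works; but discharge is not routed to a licensed treatment works, so (c) is unavailable.
All of (d)'s requirements are met (a current Schedule 1 Approval is held; a current Standing Approval is held). Turning to paragraph (k): (k) operates against (d): the brewery is within 200 m of a designated waterway. So (d) is unavailable.
Exception (e) fails — the reportable unit count is 56, short of 60.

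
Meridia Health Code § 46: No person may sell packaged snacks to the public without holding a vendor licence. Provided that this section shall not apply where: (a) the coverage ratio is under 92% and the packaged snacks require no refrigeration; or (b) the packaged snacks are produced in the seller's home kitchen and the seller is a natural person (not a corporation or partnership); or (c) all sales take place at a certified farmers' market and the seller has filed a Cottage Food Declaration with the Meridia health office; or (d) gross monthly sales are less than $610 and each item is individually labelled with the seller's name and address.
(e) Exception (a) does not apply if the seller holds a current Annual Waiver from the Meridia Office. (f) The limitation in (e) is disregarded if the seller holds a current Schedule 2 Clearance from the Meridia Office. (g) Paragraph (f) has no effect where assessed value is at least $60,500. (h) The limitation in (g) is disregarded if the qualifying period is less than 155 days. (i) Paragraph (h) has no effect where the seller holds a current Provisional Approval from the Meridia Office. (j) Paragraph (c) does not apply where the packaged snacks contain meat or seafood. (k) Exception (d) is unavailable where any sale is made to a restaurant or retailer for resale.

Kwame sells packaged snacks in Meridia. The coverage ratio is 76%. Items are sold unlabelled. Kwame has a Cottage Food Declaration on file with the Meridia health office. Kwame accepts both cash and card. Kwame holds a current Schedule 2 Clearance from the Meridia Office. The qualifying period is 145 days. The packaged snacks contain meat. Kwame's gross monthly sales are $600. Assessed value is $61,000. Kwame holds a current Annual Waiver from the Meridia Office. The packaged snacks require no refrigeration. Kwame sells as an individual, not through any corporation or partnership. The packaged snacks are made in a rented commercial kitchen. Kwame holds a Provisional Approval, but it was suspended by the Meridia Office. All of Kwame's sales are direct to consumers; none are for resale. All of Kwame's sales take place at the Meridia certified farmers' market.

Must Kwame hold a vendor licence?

All of (a)'s requirements are met (the coverage ratio is 76%, under the 92% limit; the packaged snacks are shelf-stable). As to paragraphs (e)–(i): (e) is engaged (a current Annual Waiver is held), but is itself disapplied by (f): (f) operates — a current Schedule 2 Clearance is held. (g) would limit (f) — assessed value is $61,000, meeting the $60,500 threshold — but (h) sets (g) aside: (h) operates against (g): the qualifying period is 145 days, less than the 155 days limit. (i), which would lift (h), is inapplicable — there is no Provisional Approval in force. Exception (a) stands.
Exception (b) does not apply: the packaged snacks are made in a commercial kitchen, not a home kitchen.
All of (c)'s requirements are met (all sales are at a certified farmers' market; a Cottage Food Declaration is on file). Turning to paragraph (j): (j) operates against (c): the packaged snacks contain meat. (c) is therefore removed.
Exception (d) does not apply: items are sold unlabelled.

No — exception (a) applies; Kwame is not required to hold a vendor licence.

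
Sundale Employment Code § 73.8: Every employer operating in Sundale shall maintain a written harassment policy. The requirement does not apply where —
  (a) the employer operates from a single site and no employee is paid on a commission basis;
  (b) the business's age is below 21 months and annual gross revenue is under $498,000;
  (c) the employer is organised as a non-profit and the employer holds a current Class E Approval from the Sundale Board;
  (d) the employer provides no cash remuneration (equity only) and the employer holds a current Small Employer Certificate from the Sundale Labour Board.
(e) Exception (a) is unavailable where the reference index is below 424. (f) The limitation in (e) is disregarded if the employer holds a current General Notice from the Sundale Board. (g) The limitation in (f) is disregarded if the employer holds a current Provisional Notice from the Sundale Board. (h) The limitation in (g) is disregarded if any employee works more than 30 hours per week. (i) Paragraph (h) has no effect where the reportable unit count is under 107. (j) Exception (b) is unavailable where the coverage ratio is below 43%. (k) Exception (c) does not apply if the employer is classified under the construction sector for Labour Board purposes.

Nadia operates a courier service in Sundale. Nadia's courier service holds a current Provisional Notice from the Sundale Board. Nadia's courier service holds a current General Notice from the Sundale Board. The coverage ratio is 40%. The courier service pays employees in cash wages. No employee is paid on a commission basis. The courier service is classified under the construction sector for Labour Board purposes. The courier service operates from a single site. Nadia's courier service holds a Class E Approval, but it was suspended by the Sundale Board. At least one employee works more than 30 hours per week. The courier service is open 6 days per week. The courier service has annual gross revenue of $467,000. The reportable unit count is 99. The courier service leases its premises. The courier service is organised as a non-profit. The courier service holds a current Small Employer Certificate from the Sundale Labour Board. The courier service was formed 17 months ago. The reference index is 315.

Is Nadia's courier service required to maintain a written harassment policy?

Exception (a)'s conditions are all satisfied: the employer operates from a single site; no employee is paid on commission. But applying paragraphs (e)–(i): (e) is triggered — the reference index is 315, below the 424 limit. (f) would limit (e) — a current General Notice is held — but (g) sets (f) aside: (g) is engaged — a current Provisional Notice is held. (h) applies (at least one employee exceeds 30 hours/week), but is displaced by (i): (i) operates against (h): the reportable unit count is 99, under the 107 limit. (a) is therefore removed.
Exception (b): the business's age is 17 months, below the 21 months limit; annual gross revenue is $467,000, under the $498,000 limit — every condition holds. But applying paragraph (j): (j) operates against (b): the coverage ratio is 40%, below the 43% limit. (b) is therefore removed.
Exception (c) requires that the employer holds a current Class E Approval from the Sundale Board; but the Class E Approval is not current, so (c) is unavailable.
Exception (d) does not apply: employees are paid cash wages.
Every exception is unavailable, so the rule governs.

Yes — Nadia's courier service must maintain a written harassment policy.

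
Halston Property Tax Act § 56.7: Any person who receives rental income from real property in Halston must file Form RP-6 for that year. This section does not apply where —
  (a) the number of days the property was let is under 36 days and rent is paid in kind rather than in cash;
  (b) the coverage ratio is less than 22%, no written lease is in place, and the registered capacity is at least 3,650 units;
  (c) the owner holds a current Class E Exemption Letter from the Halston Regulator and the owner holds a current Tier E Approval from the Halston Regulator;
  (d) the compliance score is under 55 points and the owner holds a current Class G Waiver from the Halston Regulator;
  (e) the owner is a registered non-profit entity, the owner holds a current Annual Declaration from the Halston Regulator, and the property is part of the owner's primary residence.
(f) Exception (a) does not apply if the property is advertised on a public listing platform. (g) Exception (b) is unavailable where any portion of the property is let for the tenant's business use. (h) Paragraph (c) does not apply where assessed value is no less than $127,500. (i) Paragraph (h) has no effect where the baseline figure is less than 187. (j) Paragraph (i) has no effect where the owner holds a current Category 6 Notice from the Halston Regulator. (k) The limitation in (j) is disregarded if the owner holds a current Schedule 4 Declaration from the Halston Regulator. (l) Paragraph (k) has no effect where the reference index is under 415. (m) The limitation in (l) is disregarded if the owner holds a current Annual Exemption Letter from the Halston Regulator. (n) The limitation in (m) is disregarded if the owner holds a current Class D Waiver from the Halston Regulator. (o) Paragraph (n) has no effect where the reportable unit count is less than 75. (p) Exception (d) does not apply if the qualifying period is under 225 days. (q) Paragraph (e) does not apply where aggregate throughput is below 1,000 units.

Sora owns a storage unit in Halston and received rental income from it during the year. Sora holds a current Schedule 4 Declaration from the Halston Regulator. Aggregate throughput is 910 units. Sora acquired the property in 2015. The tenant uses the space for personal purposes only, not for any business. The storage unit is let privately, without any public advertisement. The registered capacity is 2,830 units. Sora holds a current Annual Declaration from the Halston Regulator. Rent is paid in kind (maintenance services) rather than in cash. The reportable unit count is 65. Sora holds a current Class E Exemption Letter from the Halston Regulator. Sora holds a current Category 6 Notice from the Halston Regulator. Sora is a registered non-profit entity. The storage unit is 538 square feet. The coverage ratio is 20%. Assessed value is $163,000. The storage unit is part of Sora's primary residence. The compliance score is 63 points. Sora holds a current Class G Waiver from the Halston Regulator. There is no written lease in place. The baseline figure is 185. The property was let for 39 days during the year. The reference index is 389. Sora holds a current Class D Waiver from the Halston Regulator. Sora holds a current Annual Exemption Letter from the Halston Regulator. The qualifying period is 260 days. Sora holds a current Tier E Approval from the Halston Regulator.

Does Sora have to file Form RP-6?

Exception (a) requires that the number of days the property was let is under 36 days; but the number of days the property was let is 39 days, not under 36 days, so (a) is unavailable.
Exception (b) requires that the registered capacity is at least 3,650 units; but the registered capacity is 2,830 units, short of 3,650 units, so (b) is unavailable.
Exception (c): a current Class E Exemption Letter is held; a current Tier E Approval is held — every condition holds. Applying paragraphs (h)–(o): (h) operates (assessed value is $163,000, meeting the $127,500 threshold), but is overridden by (i): (i) operates against (h): the baseline figure is 185, less than the 187 limit. (j) applies (a current Category 6 Notice is held), but yields to (k): (k) is triggered — a current Schedule 4 Declaration is held. (l) applies (the reference index is 389, under the 415 limit), but yields to (m): (m) applies — a current Annual Exemption Letter is held. (n) would limit (m) — a current Class D Waiver is held — but (o) sets (n) aside: (o) operates against (n): the reportable unit count is 65, less than the 75 limit. (c) remains available.
Exception (d) does not apply: the compliance score is 63 points, not under 55 points.
Exception (e)'s conditions are all satisfied: Sora is a registered non-profit; a current Annual Declaration is held; the storage unit is part of the primary residence. However, paragraph (q) must be considered: (q) operates against (e): aggregate throughput is 910 units, below the 1,000 units limit. So (e) is unavailable.

No — exception (c) applies; Sora is not required to file Form RP-6.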